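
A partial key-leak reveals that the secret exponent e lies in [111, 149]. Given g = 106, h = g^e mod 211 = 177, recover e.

Compute 106^111 mod 211 = 89, then multiply by 106 repeatedly:
  106^111=89  106^112=150  106^113=75  106^114=143  106^115=177
Found 177 at exponent 115.

115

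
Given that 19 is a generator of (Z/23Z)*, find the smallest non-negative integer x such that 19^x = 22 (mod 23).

11

Successive powers of 19 modulo 23:
  19^0=1  19^1=19  19^2=16  19^3=5  19^4=3  19^5=11
  19^6=2  19^7=15  19^8=9  19^9=10  19^10=6  19^11=22
So 19^11 ≡ 22 (mod 23), giving x = 11.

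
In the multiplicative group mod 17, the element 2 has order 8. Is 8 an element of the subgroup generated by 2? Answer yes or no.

yes

⟨2⟩ has order 8; its elements mod 17 are {1, 2, 4, 8, 9, 13, 15, 16}.
8 is in this set.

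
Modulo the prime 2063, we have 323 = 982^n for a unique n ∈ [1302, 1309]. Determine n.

1302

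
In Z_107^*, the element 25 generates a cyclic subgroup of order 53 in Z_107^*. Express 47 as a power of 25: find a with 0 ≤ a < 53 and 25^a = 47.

Baby-step giant-step with m = ceil(sqrt(53)) = 8.
Baby table (25^j mod 107 for j=0..7):
  0:1  1:25  2:90  3:3  4:75  5:56  6:9  7:11
Giant step factor: 25^(-8) ≡ 100 (mod 107).
Scan 47·100^i mod 107 for i = 0, 1, …:
  i=0: 47   i=1: 99   i=2: 56
Match at i=2, j=5: a = 2·8 + 5 = 21.

21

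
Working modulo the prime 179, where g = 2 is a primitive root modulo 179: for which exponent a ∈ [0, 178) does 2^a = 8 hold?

3

Successive powers of 2 modulo 179:
  2^0=1  2^1=2  2^2=4  2^3=8
So 2^3 ≡ 8 (mod 179), giving a = 3.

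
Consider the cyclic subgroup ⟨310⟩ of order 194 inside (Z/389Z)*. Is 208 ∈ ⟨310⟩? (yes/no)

208 ∈ ⟨310⟩ iff 208^194 ≡ 1 (mod 389), since |⟨310⟩| = 194.
208^194 mod 389 = 1.
Since 1 = 1, 208 lies in the subgroup.

yes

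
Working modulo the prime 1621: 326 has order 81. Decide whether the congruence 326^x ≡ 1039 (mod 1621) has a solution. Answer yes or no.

1039 ∈ ⟨326⟩ iff 1039^81 ≡ 1 (mod 1621), since |⟨326⟩| = 81.
1039^81 mod 1621 = 1620.
Since 1620 ≠ 1, 1039 does not lie in the subgroup.

no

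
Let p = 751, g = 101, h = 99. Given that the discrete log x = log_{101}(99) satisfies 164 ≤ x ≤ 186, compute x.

177

Compute 101^164 mod 751 = 625, then multiply by 101 repeatedly:
  101^164=625  101^165=41  101^166=386  101^167=685  101^168=93
  101^169=381  101^170=180  101^171=156  101^172=736  101^173=738
  101^174=189  101^175=314  101^176=172  101^177=99
Found 99 at exponent 177.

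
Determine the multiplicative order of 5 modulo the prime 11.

5

The order of 5 must divide p − 1 = 10 = 2 · 5.
Divisors: 1, 2, 5, 10.
Check each in increasing order: 5^1 ≡ 5;  5^2 ≡ 3;  5^5 ≡ 1.
Smallest exponent giving 1 is 5.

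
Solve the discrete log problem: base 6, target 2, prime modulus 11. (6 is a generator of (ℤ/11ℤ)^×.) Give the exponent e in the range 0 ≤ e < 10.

9

Successive powers of 6 modulo 11:
  6^0=1  6^1=6  6^2=3  6^3=7  6^4=9  6^5=10
  6^6=5  6^7=8  6^8=4  6^9=2
So 6^9 ≡ 2 (mod 11), giving e = 9.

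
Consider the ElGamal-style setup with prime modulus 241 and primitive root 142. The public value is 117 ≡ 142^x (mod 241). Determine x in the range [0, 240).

39

Baby-step giant-step with m = ceil(sqrt(240)) = 16.
Baby table (142^j mod 241 for j=0..15):
  0:1  1:142  2:161  3:208  4:134  5:230  6:125  7:157
  8:122  9:213  10:121  11:71  12:201  13:104  14:67  15:115
Giant step factor: 142^(-16) ≡ 54 (mod 241).
Scan 117·54^i mod 241 for i = 0, 1, …:
  i=0: 117   i=1: 52   i=2: 157
Match at i=2, j=7: x = 2·16 + 7 = 39.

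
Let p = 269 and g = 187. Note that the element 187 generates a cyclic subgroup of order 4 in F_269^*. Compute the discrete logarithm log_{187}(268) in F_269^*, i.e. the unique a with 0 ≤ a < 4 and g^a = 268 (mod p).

Successive powers of 187 modulo 269:
  187^0=1  187^1=187  187^2=268
So 187^2 ≡ 268 (mod 269), giving a = 2.

2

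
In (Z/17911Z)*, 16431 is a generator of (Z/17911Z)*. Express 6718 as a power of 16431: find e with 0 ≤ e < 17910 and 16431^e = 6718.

Baby-step giant-step with m = ceil(sqrt(17910)) = 134.
Baby table (16431^j mod 17911 for j=0..133):
  0:1  1:16431  2:5258  3:9445  4:9891  5:12518  6:11245  7:14630
  8:1999  9:14706  10:14896  11:2361  12:16276  13:1815  14:450  15:14618
  16:1848  17:5343  18:9022  19:9046  20:9348  21:10163  22:4000  23:8541
  24:4486  25:5701  26:16512  27:10755  28:5479  29:4763  30:7694  31:4276
  32:12014  33:4903  34:15426  35:6045  36:8900  37:10496  38:12668  39:4177
  40:15246  41:3780  42:11743  43:11941  44:5477  45:7723  46:15089  47:3297
  48:10143  49:15689  50:10847  51:12607  52:4902  53:16906  54:787  55:17366
  56:605  57:150  58:10843  59:616  60:1781  61:14948  62:14956  63:3116
  64:9358  65:13274  66:2847  67:13436  68:13841  69:5504  70:3585  71:13767
  72:7558  73:8535  74:13366  75:9975  76:13575  77:5142  78:2015  79:8937
  80:9469  81:10193  82:13333  83:5082  84:1260  85:15855  86:15921  87:7796
  88:14515  89:11000  90:1099  91:3381  92:11200  93:9586  94:16143  95:1634
  96:17576  97:12203  98:11759  99:6172  100:50  101:15555  102:12146  103:6564
  104:10953  105:16926  106:7009  107:15060  108:10395  109:949  110:10449  111:10584
  112:7805  113:1195  114:4589  115:14460  116:2845  117:16396  118:3325  119:4525
  120:1714  121:6642  122:2979  123:15097  124:9368  125:16385  126:1694  127:420
  128:5285  129:5307  130:8569  131:16779  132:9637  133:12307
Giant step factor: 16431^(-134) ≡ 5181 (mod 17911).
Scan 6718·5181^i mod 17911 for i = 0, 1, …:
  i=0: 6718   i=1: 4885   i=2: 942   i=3: 8710
  i=4: 8701   i=5: 15805   i=6: 14524   i=7: 4733
  i=8: 1514   i=9: 16927     …   i=114: 16986
  i=115: 7723
Match at i=115, j=45: e = 115·134 + 45 = 15455.

15455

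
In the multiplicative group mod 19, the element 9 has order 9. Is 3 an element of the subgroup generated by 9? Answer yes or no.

no

⟨9⟩ has order 9; its elements mod 19 are {1, 4, 5, 6, 7, 9, 11, 16, 17}.
3 is not in this set.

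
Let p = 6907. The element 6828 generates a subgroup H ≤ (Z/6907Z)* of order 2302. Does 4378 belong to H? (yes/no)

yes

4378 ∈ ⟨6828⟩ iff 4378^2302 ≡ 1 (mod 6907), since |⟨6828⟩| = 2302.
4378^2302 mod 6907 = 1.
Since 1 = 1, 4378 lies in the subgroup.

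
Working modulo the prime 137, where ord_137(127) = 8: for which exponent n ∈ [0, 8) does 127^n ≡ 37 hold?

6

Successive powers of 127 modulo 137:
  127^0=1  127^1=127  127^2=100  127^3=96  127^4=136  127^5=10
  127^6=37
So 127^6 ≡ 37 (mod 137), giving n = 6.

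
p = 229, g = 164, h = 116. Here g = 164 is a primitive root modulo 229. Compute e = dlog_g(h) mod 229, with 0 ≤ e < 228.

47

Baby-step giant-step with m = ceil(sqrt(228)) = 16.
Baby table (164^j mod 229 for j=0..15):
  0:1  1:164  2:103  3:175  4:75  5:163  6:168  7:72
  8:129  9:88  10:5  11:133  12:57  13:188  14:146  15:128
Giant step factor: 164^(-16) ≡ 3 (mod 229).
Scan 116·3^i mod 229 for i = 0, 1, …:
  i=0: 116   i=1: 119   i=2: 128
Match at i=2, j=15: e = 2·16 + 15 = 47.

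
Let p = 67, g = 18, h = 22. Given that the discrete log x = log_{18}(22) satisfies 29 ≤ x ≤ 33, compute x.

30

Compute 18^29 mod 67 = 31, then multiply by 18 repeatedly:
  18^29=31  18^30=22
Found 22 at exponent 30.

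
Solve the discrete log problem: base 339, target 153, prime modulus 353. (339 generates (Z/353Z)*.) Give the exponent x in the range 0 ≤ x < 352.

298

Baby-step giant-step with m = ceil(sqrt(352)) = 19.
Baby table (339^j mod 353 for j=0..18):
  0:1  1:339  2:196  3:80  4:292  5:148  6:46  7:62
  8:191  9:150  10:18  11:101  12:351  13:28  14:314  15:193
  16:122  17:57  18:261
Giant step factor: 339^(-19) ≡ 37 (mod 353).
Scan 153·37^i mod 353 for i = 0, 1, …:
  i=0: 153   i=1: 13   i=2: 128   i=3: 147
  i=4: 144   i=5: 33   i=6: 162   i=7: 346
  i=8: 94   i=9: 301     …   i=14: 58
  i=15: 28
Match at i=15, j=13: x = 15·19 + 13 = 298.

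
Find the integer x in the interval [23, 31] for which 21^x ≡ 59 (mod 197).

Compute 21^23 mod 197 = 106, then multiply by 21 repeatedly:
  21^23=106  21^24=59
Found 59 at exponent 24.

24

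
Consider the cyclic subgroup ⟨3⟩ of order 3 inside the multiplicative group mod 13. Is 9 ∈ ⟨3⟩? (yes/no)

yes

⟨3⟩ has order 3; its elements mod 13 are {1, 3, 9}.
9 is in this set.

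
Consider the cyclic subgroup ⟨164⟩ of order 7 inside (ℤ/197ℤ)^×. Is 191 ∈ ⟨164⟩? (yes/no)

yes

⟨164⟩ has order 7; its elements mod 197 are {1, 36, 104, 114, 164, 178, 191}.
191 is in this set.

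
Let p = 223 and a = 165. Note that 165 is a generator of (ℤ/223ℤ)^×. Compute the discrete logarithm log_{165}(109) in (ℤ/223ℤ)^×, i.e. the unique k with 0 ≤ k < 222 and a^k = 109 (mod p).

88

Baby-step giant-step with m = ceil(sqrt(222)) = 15.
Baby table (165^j mod 223 for j=0..14):
  0:1  1:165  2:19  3:13  4:138  5:24  6:169  7:10
  8:89  9:190  10:130  11:42  12:17  13:129  14:100
Giant step factor: 165^(-15) ≡ 111 (mod 223).
Scan 109·111^i mod 223 for i = 0, 1, …:
  i=0: 109   i=1: 57   i=2: 83   i=3: 70
  i=4: 188   i=5: 129
Match at i=5, j=13: k = 5·15 + 13 = 88.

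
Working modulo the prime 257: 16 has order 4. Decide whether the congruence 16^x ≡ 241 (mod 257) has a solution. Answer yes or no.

241 ∈ ⟨16⟩ iff 241^4 ≡ 1 (mod 257), since |⟨16⟩| = 4.
241^4 mod 257 = 1.
Since 1 = 1, 241 lies in the subgroup.

yes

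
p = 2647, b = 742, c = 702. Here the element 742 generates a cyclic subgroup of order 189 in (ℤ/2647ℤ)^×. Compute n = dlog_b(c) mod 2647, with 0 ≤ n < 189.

48

Baby-step giant-step with m = ceil(sqrt(189)) = 14.
Baby table (742^j mod 2647 for j=0..13):
  0:1  1:742  2:2635  3:1684  4:144  5:968  6:919  7:1619
  8:2207  9:1748  10:2633  11:200  12:168  13:247
Giant step factor: 742^(-14) ≡ 2152 (mod 2647).
Scan 702·2152^i mod 2647 for i = 0, 1, …:
  i=0: 702   i=1: 1914   i=2: 196   i=3: 919
Match at i=3, j=6: n = 3·14 + 6 = 48.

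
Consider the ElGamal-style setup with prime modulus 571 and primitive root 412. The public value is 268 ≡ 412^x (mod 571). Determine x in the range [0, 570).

447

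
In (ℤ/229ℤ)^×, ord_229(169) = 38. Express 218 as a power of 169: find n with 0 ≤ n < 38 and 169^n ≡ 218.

Successive powers of 169 modulo 229:
  169^0=1  169^1=169  169^2=165  169^3=176  169^4=203  169^5=186
  169^6=61  169^7=4  169^8=218
So 169^8 ≡ 218 (mod 229), giving n = 8.

8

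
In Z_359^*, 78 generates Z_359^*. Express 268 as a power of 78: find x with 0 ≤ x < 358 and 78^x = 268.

323

Baby-step giant-step with m = ceil(sqrt(358)) = 19.
Baby table (78^j mod 359 for j=0..18):
  0:1  1:78  2:340  3:313  4:2  5:156  6:321  7:267
  8:4  9:312  10:283  11:175  12:8  13:265  14:207  15:350
  16:16  17:171  18:55
Giant step factor: 78^(-19) ≡ 339 (mod 359).
Scan 268·339^i mod 359 for i = 0, 1, …:
  i=0: 268   i=1: 25   i=2: 218   i=3: 307
  i=4: 322   i=5: 22   i=6: 278   i=7: 184
  i=8: 269   i=9: 5     …   i=16: 341
  i=17: 1
Match at i=17, j=0: x = 17·19 + 0 = 323.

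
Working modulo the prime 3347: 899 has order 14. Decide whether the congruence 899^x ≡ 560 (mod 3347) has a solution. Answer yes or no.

no

560 ∈ ⟨899⟩ iff 560^14 ≡ 1 (mod 3347), since |⟨899⟩| = 14.
560^14 mod 3347 = 1656.
Since 1656 ≠ 1, 560 does not lie in the subgroup.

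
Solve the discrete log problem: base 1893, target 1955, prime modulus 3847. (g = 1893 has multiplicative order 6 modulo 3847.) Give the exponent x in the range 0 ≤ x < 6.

5

Successive powers of 1893 modulo 3847:
  1893^0=1  1893^1=1893  1893^2=1892  1893^3=3846  1893^4=1954  1893^5=1955
So 1893^5 ≡ 1955 (mod 3847), giving x = 5.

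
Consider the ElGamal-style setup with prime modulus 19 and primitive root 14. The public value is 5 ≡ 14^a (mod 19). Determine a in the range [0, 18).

Successive powers of 14 modulo 19:
  14^0=1  14^1=14  14^2=6  14^3=8  14^4=17  14^5=10
  14^6=7  14^7=3  14^8=4  14^9=18  14^10=5
So 14^10 ≡ 5 (mod 19), giving a = 10.

10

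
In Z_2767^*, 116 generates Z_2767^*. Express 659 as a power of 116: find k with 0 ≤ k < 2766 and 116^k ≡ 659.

Baby-step giant-step with m = ceil(sqrt(2766)) = 53.
Baby table (116^j mod 2767 for j=0..52):
  0:1  1:116  2:2388  3:308  4:2524  5:2249  6:786  7:2632
  8:942  9:1359  10:2692  11:2368  12:755  13:1803  14:1623  15:112
  16:1924  17:1824  18:1292  19:454  20:91  21:2255  22:1482  23:358
  24:23  25:2668  26:2351  27:1550  28:2712  29:1921  30:1476  31:2429
  32:2297  33:820  34:1042  35:1891  36:763  37:2731  38:1358  39:2576
  40:2747  41:447  42:2046  43:2141  44:2093  45:2059  46:882  47:2700
  48:529  49:490  50:1500  51:2446  52:1502
Giant step factor: 116^(-53) ≡ 2425 (mod 2767).
Scan 659·2425^i mod 2767 for i = 0, 1, …:
  i=0: 659   i=1: 1516   i=2: 1724   i=3: 2530
  i=4: 811   i=5: 2105   i=6: 2277   i=7: 1560
  i=8: 511   i=9: 2326     …   i=32: 744
  i=33: 116
Match at i=33, j=1: k = 33·53 + 1 = 1750.

1750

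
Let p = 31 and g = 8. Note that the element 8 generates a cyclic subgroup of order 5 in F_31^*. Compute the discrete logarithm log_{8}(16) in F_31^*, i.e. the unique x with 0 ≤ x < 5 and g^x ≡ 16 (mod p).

Successive powers of 8 modulo 31:
  8^0=1  8^1=8  8^2=2  8^3=16
So 8^3 ≡ 16 (mod 31), giving x = 3.

3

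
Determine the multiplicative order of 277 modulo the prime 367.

183

The order of 277 must divide p − 1 = 366 = 2 · 3 · 61.
Divisors: 1, 2, 3, 6, 61, 122, 183, 366.
Check each in increasing order: 277^1 ≡ 277;  277^2 ≡ 26;  277^3 ≡ 229;  277^6 ≡ 327;  277^61 ≡ 83;  277^122 ≡ 283;  277^183 ≡ 1.
Smallest exponent giving 1 is 183.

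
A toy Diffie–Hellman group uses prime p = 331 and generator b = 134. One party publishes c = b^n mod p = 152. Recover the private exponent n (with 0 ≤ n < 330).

281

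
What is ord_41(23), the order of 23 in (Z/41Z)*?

10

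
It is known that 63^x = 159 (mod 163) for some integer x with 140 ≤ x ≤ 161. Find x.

Compute 63^140 mod 163 = 96, then multiply by 63 repeatedly:
  63^140=96  63^141=17  63^142=93  63^143=154  63^144=85
  63^145=139  63^146=118  63^147=99  63^148=43  63^149=101
  63^150=6  63^151=52  63^152=16  63^153=30  63^154=97
  63^155=80  63^156=150  63^157=159
Found 159 at exponent 157.

157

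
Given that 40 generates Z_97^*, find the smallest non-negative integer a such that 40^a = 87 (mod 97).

53

Baby-step giant-step with m = ceil(sqrt(96)) = 10.
Baby table (40^j mod 97 for j=0..9):
  0:1  1:40  2:48  3:77  4:73  5:10  6:12  7:92
  8:91  9:51
Giant step factor: 40^(-10) ≡ 65 (mod 97).
Scan 87·65^i mod 97 for i = 0, 1, …:
  i=0: 87   i=1: 29   i=2: 42   i=3: 14
  i=4: 37   i=5: 77
Match at i=5, j=3: a = 5·10 + 3 = 53.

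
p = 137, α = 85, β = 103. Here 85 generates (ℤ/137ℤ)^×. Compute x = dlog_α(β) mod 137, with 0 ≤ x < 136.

60

Baby-step giant-step with m = ceil(sqrt(136)) = 12.
Baby table (85^j mod 137 for j=0..11):
  0:1  1:85  2:101  3:91  4:63  5:12  6:61  7:116
  8:133  9:71  10:7  11:47
Giant step factor: 85^(-12) ≡ 81 (mod 137).
Scan 103·81^i mod 137 for i = 0, 1, …:
  i=0: 103   i=1: 123   i=2: 99   i=3: 73
  i=4: 22   i=5: 1
Match at i=5, j=0: x = 5·12 + 0 = 60.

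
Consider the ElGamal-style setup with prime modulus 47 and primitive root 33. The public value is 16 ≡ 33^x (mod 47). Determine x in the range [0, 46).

18

Successive powers of 33 modulo 47:
  33^0=1  33^1=33  33^2=8  33^3=29  33^4=17  33^5=44
  33^6=42  33^7=23  33^8=7  33^9=43  33^10=9  33^11=15
  33^12=25  33^13=26  33^14=12  33^15=20  33^16=2  33^17=19
  33^18=16
So 33^18 ≡ 16 (mod 47), giving x = 18.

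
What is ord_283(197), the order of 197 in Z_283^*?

94

The order of 197 must divide p − 1 = 282 = 2 · 3 · 47.
Divisors: 1, 2, 3, 6, 47, 94, 141, 282.
Check each in increasing order: 197^1 ≡ 197;  197^2 ≡ 38;  197^3 ≡ 128;  197^6 ≡ 253;  197^47 ≡ 282;  197^94 ≡ 1.
Smallest exponent giving 1 is 94.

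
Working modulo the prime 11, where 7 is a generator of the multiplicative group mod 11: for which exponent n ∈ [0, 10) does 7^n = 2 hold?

Successive powers of 7 modulo 11:
  7^0=1  7^1=7  7^2=5  7^3=2
So 7^3 ≡ 2 (mod 11), giving n = 3.

3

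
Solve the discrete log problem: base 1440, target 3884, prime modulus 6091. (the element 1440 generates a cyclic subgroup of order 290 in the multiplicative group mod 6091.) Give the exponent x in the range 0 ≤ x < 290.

207

Baby-step giant-step with m = ceil(sqrt(290)) = 18.
Baby table (1440^j mod 6091 for j=0..17):
  0:1  1:1440  2:2660  3:5252  4:3949  5:3657  6:3456  7:293
  8:1641  9:5823  10:3904  11:5858  12:5576  13:1502  14:575  15:5715
  16:659  17:4855
Giant step factor: 1440^(-18) ≡ 1590 (mod 6091).
Scan 3884·1590^i mod 6091 for i = 0, 1, …:
  i=0: 3884   i=1: 5377   i=2: 3757   i=3: 4450
  i=4: 3849   i=5: 4546   i=6: 4214   i=7: 160
  i=8: 4669   i=9: 4872   i=10: 4819   i=11: 5823
Match at i=11, j=9: x = 11·18 + 9 = 207.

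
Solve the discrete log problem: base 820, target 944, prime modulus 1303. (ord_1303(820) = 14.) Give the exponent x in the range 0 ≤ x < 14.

Successive powers of 820 modulo 1303:
  820^0=1  820^1=820  820^2=52  820^3=944
So 820^3 ≡ 944 (mod 1303), giving x = 3.

3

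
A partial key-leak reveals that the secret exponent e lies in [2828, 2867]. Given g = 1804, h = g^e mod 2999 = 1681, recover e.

Compute 1804^2828 mod 2999 = 929, then multiply by 1804 repeatedly:
  1804^2828=929  1804^2829=2474  1804^2830=584  1804^2831=887  1804^2832=1681
Found 1681 at exponent 2832.

2832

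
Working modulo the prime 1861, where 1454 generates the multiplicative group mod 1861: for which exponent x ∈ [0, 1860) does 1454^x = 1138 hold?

Baby-step giant-step with m = ceil(sqrt(1860)) = 44.
Baby table (1454^j mod 1861 for j=0..43):
  0:1  1:1454  2:20  3:1165  4:400  5:968  6:556  7:750
  8:1815  9:112  10:941  11:379  12:210  13:136  14:478  15:859
  16:255  17:431  18:1378  19:1176  20:1506  21:1188  22:344  23:1428
  24:1297  25:645  26:1747  27:1734  28:1442  29:1182  30:925  31:1308
  32:1751  33:106  34:1522  35:259  36:664  37:1458  38:253  39:1245
  40:1338  41:707  42:706  43:1113
Giant step factor: 1454^(-44) ≡ 962 (mod 1861).
Scan 1138·962^i mod 1861 for i = 0, 1, …:
  i=0: 1138   i=1: 488   i=2: 484   i=3: 358
  i=4: 111   i=5: 705   i=6: 806   i=7: 1196
  i=8: 454   i=9: 1274     …   i=35: 1830
  i=36: 1815
Match at i=36, j=8: x = 36·44 + 8 = 1592.

1592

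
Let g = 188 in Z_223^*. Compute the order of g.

111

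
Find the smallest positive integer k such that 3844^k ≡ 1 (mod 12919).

2153

The order of 3844 must divide p − 1 = 12918 = 2 · 3 · 2153.
Divisors: 1, 2, 3, 6, 2153, 4306, 6459, 12918.
Check each in increasing order: 3844^1 ≡ 3844;  3844^2 ≡ 9919;  3844^3 ≡ 4667;  3844^6 ≡ 12374;  3844^2153 ≡ 1.
Smallest exponent giving 1 is 2153.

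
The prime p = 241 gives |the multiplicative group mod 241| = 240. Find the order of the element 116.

The order of 116 must divide p − 1 = 240 = 2^4 · 3 · 5.
Divisors: 1, 2, 3, 4, 5, 6, 8, 10, 12, 15, 16, 20, 24, 30, 40, 48, 60, 80, 120, 240.
Check each in increasing order: 116^1 ≡ 116;  116^2 ≡ 201;  116^3 ≡ 180;  116^4 ≡ 154;  116^5 ≡ 30;  116^6 ≡ 106;  116^8 ≡ 98;  116^10 ≡ 177;  116^12 ≡ 150;  116^15 ≡ 8;  116^16 ≡ 205;  116^20 ≡ 240;  116^24 ≡ 87;  116^30 ≡ 64;  116^40 ≡ 1.
Smallest exponent giving 1 is 40.

40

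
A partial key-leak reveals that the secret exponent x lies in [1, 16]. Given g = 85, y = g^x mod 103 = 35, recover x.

13

Compute 85^1 mod 103 = 85, then multiply by 85 repeatedly:
  85^1=85  85^2=15  85^3=39  85^4=19  85^5=70
  85^6=79  85^7=20  85^8=52  85^9=94  85^10=59
  85^11=71  85^12=61  85^13=35
Found 35 at exponent 13.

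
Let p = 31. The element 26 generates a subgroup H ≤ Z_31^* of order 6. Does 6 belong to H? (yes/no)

⟨26⟩ has order 6; its elements mod 31 are {1, 5, 6, 25, 26, 30}.
6 is in this set.

yes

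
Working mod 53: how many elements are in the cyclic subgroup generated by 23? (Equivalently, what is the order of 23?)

4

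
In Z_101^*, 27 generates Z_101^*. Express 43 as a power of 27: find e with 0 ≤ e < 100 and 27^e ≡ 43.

Successive powers of 27 modulo 101:
  27^0=1  27^1=27  27^2=22  27^3=89  27^4=80  27^5=39
  27^6=43
So 27^6 ≡ 43 (mod 101), giving e = 6.

6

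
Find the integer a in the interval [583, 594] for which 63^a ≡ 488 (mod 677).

594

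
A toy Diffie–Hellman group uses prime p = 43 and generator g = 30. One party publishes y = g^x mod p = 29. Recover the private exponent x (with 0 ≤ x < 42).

19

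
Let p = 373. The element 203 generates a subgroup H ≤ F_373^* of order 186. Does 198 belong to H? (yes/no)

yes

198 ∈ ⟨203⟩ iff 198^186 ≡ 1 (mod 373), since |⟨203⟩| = 186.
198^186 mod 373 = 1.
Since 1 = 1, 198 lies in the subgroup.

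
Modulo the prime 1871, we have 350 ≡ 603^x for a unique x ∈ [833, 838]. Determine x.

837

Compute 603^833 mod 1871 = 1618, then multiply by 603 repeatedly:
  603^833=1618  603^834=863  603^835=251  603^836=1673  603^837=350
Found 350 at exponent 837.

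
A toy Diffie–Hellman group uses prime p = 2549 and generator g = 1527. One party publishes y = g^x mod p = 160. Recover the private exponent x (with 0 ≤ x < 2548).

1653

Baby-step giant-step with m = ceil(sqrt(2548)) = 51.
Baby table (1527^j mod 2549 for j=0..50):
  0:1  1:1527  2:1943  3:2474  4:180  5:2117  6:527  7:1794
  8:1812  9:1259  10:547  11:1746  12:2437  13:2308  14:1598  15:753
  16:232  17:2502  18:2152  19:443  20:976  21:1736  22:2461  23:721
  24:2348  25:1502  26:2003  27:2330  28:2055  29:166  30:1131  31:1364
  32:295  33:1841  34:2209  35:816  36:2120  37:10  38:2525  39:1587
  40:1799  41:1800  42:778  43:172  44:97  45:277  46:2394  47:372
  48:2166  49:1429  50:139
Giant step factor: 1527^(-51) ≡ 1817 (mod 2549).
Scan 160·1817^i mod 2549 for i = 0, 1, …:
  i=0: 160   i=1: 134   i=2: 1323   i=3: 184
  i=4: 409   i=5: 1394   i=6: 1741   i=7: 88
  i=8: 1858   i=9: 1110     …   i=31: 513
  i=32: 1736
Match at i=32, j=21: x = 32·51 + 21 = 1653.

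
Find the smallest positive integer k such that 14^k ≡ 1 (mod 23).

22

The order of 14 must divide p − 1 = 22 = 2 · 11.
Divisors: 1, 2, 11, 22.
Check each in increasing order: 14^1 ≡ 14;  14^2 ≡ 12;  14^11 ≡ 22;  14^22 ≡ 1.
Smallest exponent giving 1 is 22.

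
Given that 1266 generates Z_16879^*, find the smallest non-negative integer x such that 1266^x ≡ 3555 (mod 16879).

1573

Baby-step giant-step with m = ceil(sqrt(16878)) = 130.
Baby table (1266^j mod 16879 for j=0..129):
  0:1  1:1266  2:16130  3:13869  4:3994  5:9583  6:12956  7:12787
  8:1381  9:9809  10:12129  11:12303  12:13160  13:987  14:496  15:3413
  16:16713  17:9271  18:6181  19:10169  20:12156  21:12727  22:9816  23:4112
  24:7060  25:8969  26:12066  27:61  28:9710  29:4948  30:2059  31:7328
  32:10677  33:13882  34:3573  35:16725  36:7584  37:14072  38:7807  39:9447
  40:9570  41:13377  42:5645  43:6753  44:8524  45:5703  46:12665  47:15719
  48:16792  49:8011  50:14526  51:8685  52:6981  53:10229  54:3721  55:1545
  56:14885  57:7446  58:8154  59:9895  60:2852  61:15405  62:7485  63:6891
  64:14442  65:3615  66:2381  67:9884  68:5805  69:6765  70:6837  71:13594
  72:10303  73:13010  74:13635  75:11572  76:16059  77:8378  78:6536  79:3866
  80:16325  81:7554  82:9850  83:13398  84:15352  85:7903  86:12830  87:5182
  88:11360  89:852  90:15255  91:3254  92:1088  93:10209  94:12159  95:16525
  96:7569  97:11961  98:2163  99:3960  100:297  101:4664  102:13853  103:617
  104:4688  105:10479  106:16399  107:16843  108:5061  109:10085  110:7086  111:8127
  112:9471  113:6196  114:12280  115:921  116:1335  117:2210  118:12825  119:15731
  120:15105  121:15902  122:12164  123:5976  124:3824  125:13790  126:5254  127:1238
  128:14440  129:1083
Giant step factor: 1266^(-130) ≡ 12619 (mod 16879).
Scan 3555·12619^i mod 16879 for i = 0, 1, …:
  i=0: 3555   i=1: 13042   i=2: 6748   i=3: 15336
  i=4: 7249   i=5: 7830   i=6: 13983   i=7: 15290
  i=8: 661   i=9: 2933   i=10: 12759   i=11: 13919
  i=12: 987
Match at i=12, j=13: x = 12·130 + 13 = 1573.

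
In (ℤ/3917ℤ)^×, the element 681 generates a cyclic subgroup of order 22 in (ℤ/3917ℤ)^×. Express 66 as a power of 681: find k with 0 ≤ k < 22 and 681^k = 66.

8

Successive powers of 681 modulo 3917:
  681^0=1  681^1=681  681^2=1555  681^3=1365  681^4=1236  681^5=3478
  681^6=2650  681^7=2830  681^8=66
So 681^8 ≡ 66 (mod 3917), giving k = 8.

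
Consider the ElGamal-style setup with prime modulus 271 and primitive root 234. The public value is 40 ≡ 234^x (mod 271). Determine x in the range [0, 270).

194

Baby-step giant-step with m = ceil(sqrt(270)) = 17.
Baby table (234^j mod 271 for j=0..16):
  0:1  1:234  2:14  3:24  4:196  5:65  6:34  7:97
  8:205  9:3  10:160  11:42  12:72  13:46  14:195  15:102
  16:20
Giant step factor: 234^(-17) ≡ 26 (mod 271).
Scan 40·26^i mod 271 for i = 0, 1, …:
  i=0: 40   i=1: 227   i=2: 211   i=3: 66
  i=4: 90   i=5: 172   i=6: 136   i=7: 13
  i=8: 67   i=9: 116   i=10: 35   i=11: 97
Match at i=11, j=7: x = 11·17 + 7 = 194.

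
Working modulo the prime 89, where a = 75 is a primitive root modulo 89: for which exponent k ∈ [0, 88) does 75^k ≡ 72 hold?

74

Baby-step giant-step with m = ceil(sqrt(88)) = 10.
Baby table (75^j mod 89 for j=0..9):
  0:1  1:75  2:18  3:15  4:57  5:3  6:47  7:54
  8:45  9:82
Giant step factor: 75^(-10) ≡ 10 (mod 89).
Scan 72·10^i mod 89 for i = 0, 1, …:
  i=0: 72   i=1: 8   i=2: 80   i=3: 88
  i=4: 79   i=5: 78   i=6: 68   i=7: 57
Match at i=7, j=4: k = 7·10 + 4 = 74.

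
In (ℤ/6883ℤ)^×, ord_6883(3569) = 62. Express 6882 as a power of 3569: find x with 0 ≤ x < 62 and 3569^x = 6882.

Baby-step giant-step with m = ceil(sqrt(62)) = 8.
Baby table (3569^j mod 6883 for j=0..7):
  0:1  1:3569  2:4211  3:3470  4:1913  5:6444  6:2533  7:2898
Giant step factor: 3569^(-8) ≡ 3185 (mod 6883).
Scan 6882·3185^i mod 6883 for i = 0, 1, …:
  i=0: 6882   i=1: 3698   i=2: 1317   i=3: 2898
Match at i=3, j=7: x = 3·8 + 7 = 31.

31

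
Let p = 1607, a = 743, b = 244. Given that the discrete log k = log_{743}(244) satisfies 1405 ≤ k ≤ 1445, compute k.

1411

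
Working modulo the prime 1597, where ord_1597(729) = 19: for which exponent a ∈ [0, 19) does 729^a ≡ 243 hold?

Successive powers of 729 modulo 1597:
  729^0=1  729^1=729  729^2=1237  729^3=1065  729^4=243
So 729^4 ≡ 243 (mod 1597), giving a = 4.

4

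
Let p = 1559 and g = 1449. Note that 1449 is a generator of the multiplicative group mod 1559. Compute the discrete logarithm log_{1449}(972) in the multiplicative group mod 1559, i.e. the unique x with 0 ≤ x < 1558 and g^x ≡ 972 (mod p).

Baby-step giant-step with m = ceil(sqrt(1558)) = 40.
Baby table (1449^j mod 1559 for j=0..39):
  0:1  1:1449  2:1187  3:386  4:1192  5:1395  6:891  7:207
  8:615  9:946  10:393  11:422  12:350  13:475  14:756  15:1026
  16:947  17:283  18:50  19:736  20:108  21:592  22:358  23:1154
  24:898  25:996  26:1129  27:530  28:942  29:833  30:351  31:365
  32:384  33:1412  34:580  35:119  36:941  37:943  38:723  39:1538
Giant step factor: 1449^(-40) ≡ 1094 (mod 1559).
Scan 972·1094^i mod 1559 for i = 0, 1, …:
  i=0: 972   i=1: 130   i=2: 351
Match at i=2, j=30: x = 2·40 + 30 = 110.

110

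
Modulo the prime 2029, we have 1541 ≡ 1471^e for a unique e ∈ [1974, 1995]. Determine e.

Compute 1471^1974 mod 2029 = 1906, then multiply by 1471 repeatedly:
  1471^1974=1906  1471^1975=1677  1471^1976=1632  1471^1977=365  1471^1978=1259
  1471^1979=1541
Found 1541 at exponent 1979.

1979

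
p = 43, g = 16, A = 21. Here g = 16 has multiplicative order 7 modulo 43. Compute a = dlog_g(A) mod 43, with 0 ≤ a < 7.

Successive powers of 16 modulo 43:
  16^0=1  16^1=16  16^2=41  16^3=11  16^4=4  16^5=21
So 16^5 ≡ 21 (mod 43), giving a = 5.

5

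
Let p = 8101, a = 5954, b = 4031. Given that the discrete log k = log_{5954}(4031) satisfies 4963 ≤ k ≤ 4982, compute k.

4976

Compute 5954^4963 mod 8101 = 1421, then multiply by 5954 repeatedly:
  5954^4963=1421  5954^4964=3190  5954^4965=4516  5954^4966=1045  5954^4967=362
  5954^4968=482  5954^4969=2074  5954^4970=2672  5954^4971=6825  5954^4972=1434
  5954^4973=7683  5954^4974=6336  5954^4975=6288  5954^4976=4031
Found 4031 at exponent 4976.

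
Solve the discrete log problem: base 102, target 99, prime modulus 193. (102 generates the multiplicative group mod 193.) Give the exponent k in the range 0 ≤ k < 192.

99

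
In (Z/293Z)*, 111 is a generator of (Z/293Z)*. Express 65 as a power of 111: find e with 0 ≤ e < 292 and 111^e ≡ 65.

68

Baby-step giant-step with m = ceil(sqrt(292)) = 18.
Baby table (111^j mod 293 for j=0..17):
  0:1  1:111  2:15  3:200  4:225  5:70  6:152  7:171
  8:229  9:221  10:212  11:92  12:250  13:208  14:234  15:190
  16:287  17:213
Giant step factor: 111^(-18) ≡ 153 (mod 293).
Scan 65·153^i mod 293 for i = 0, 1, …:
  i=0: 65   i=1: 276   i=2: 36   i=3: 234
Match at i=3, j=14: e = 3·18 + 14 = 68.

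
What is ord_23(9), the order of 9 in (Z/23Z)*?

The order of 9 must divide p − 1 = 22 = 2 · 11.
Divisors: 1, 2, 11, 22.
Check each in increasing order: 9^1 ≡ 9;  9^2 ≡ 12;  9^11 ≡ 1.
Smallest exponent giving 1 is 11.

11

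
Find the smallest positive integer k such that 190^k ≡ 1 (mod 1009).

The order of 190 must divide p − 1 = 1008 = 2^4 · 3^2 · 7.
Divisors: 1, 2, 3, 4, 6, 7, 8, 9, 12, 14, 16, 18, 21, 24, 28, 36, 42, 48, 56, 63, 72, 84, 112, 126, 144, 168, 252, 336, 504, 1008.
Check each in increasing order: 190^1 ≡ 190;  190^2 ≡ 785;  190^3 ≡ 827;  190^4 ≡ 735;  190^6 ≡ 836;  190^7 ≡ 427;  190^8 ≡ 410;  190^9 ≡ 207;  190^12 ≡ 668;  190^14 ≡ 709;  190^16 ≡ 606;  190^18 ≡ 471;  190^21 ≡ 43;  190^24 ≡ 246;  190^28 ≡ 199;  190^36 ≡ 870;  190^42 ≡ 840;  190^48 ≡ 985;  190^56 ≡ 250;  190^63 ≡ 805;  190^72 ≡ 150;  190^84 ≡ 309;  190^112 ≡ 951;  190^126 ≡ 247;  190^144 ≡ 302;  190^168 ≡ 635;  190^252 ≡ 469;  190^336 ≡ 634;  190^504 ≡ 1008;  190^1008 ≡ 1.
Smallest exponent giving 1 is 1008.

1008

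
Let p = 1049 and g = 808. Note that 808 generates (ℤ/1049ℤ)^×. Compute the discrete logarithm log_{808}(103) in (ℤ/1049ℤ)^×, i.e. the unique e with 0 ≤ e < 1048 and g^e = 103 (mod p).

Baby-step giant-step with m = ceil(sqrt(1048)) = 33.
Baby table (808^j mod 1049 for j=0..32):
  0:1  1:808  2:386  3:335  4:38  5:283  6:1031  7:142
  8:395  9:264  10:365  11:151  12:324  13:591  14:233  15:493
  16:773  17:429  18:462  19:901  20:2  21:567  22:772  23:670
  24:76  25:566  26:1013  27:284  28:790  29:528  30:730  31:302
  32:648
Giant step factor: 808^(-33) ≡ 560 (mod 1049).
Scan 103·560^i mod 1049 for i = 0, 1, …:
  i=0: 103   i=1: 1034   i=2: 1041   i=3: 765
  i=4: 408   i=5: 847   i=6: 172   i=7: 861
  i=8: 669   i=9: 147     …   i=18: 994
  i=19: 670
Match at i=19, j=23: e = 19·33 + 23 = 650.

650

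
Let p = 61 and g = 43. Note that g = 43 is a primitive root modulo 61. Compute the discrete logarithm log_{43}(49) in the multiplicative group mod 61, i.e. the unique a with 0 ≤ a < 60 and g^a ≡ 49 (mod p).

Successive powers of 43 modulo 61:
  43^0=1  43^1=43  43^2=19  43^3=24  43^4=56  43^5=29
  43^6=27  43^7=2  43^8=25  43^9=38  43^10=48  43^11=51
  43^12=58  43^13=54  43^14=4  43^15=50  43^16=15  43^17=35
  43^18=41  43^19=55  43^20=47  43^21=8  43^22=39  43^23=30
  43^24=9  43^25=21  43^26=49
So 43^26 ≡ 49 (mod 61), giving a = 26.

26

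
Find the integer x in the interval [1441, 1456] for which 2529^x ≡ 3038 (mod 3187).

Compute 2529^1441 mod 3187 = 2010, then multiply by 2529 repeatedly:
  2529^1441=2010  2529^1442=25  2529^1443=2672  2529^1444=1048  2529^1445=1995
  2529^1446=334  2529^1447=131  2529^1448=3038
Found 3038 at exponent 1448.

1448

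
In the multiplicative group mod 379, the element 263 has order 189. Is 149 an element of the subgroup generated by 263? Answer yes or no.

yes

149 ∈ ⟨263⟩ iff 149^189 ≡ 1 (mod 379), since |⟨263⟩| = 189.
149^189 mod 379 = 1.
Since 1 = 1, 149 lies in the subgroup.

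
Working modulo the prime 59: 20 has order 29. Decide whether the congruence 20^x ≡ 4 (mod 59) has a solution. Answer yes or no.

4 ∈ ⟨20⟩ iff 4^29 ≡ 1 (mod 59), since |⟨20⟩| = 29.
4^29 mod 59 = 1.
Since 1 = 1, 4 lies in the subgroup.

yes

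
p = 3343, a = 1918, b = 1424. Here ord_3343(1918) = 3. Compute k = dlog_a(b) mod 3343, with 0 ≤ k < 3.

Successive powers of 1918 modulo 3343:
  1918^0=1  1918^1=1918  1918^2=1424
So 1918^2 ≡ 1424 (mod 3343), giving k = 2.

2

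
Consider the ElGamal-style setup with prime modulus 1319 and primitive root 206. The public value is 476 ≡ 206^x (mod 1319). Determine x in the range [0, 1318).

117

Baby-step giant-step with m = ceil(sqrt(1318)) = 37.
Baby table (206^j mod 1319 for j=0..36):
  0:1  1:206  2:228  3:803  4:543  5:1062  6:1137  7:759
  8:712  9:263  10:99  11:609  12:149  13:357  14:997  15:937
  16:448  17:1277  18:581  19:976  20:568  21:936  22:242  23:1049
  24:1097  25:433  26:825  27:1118  28:802  29:337  30:834  31:334
  32:216  33:969  34:445  35:659  36:1216
Giant step factor: 206^(-37) ≡ 1238 (mod 1319).
Scan 476·1238^i mod 1319 for i = 0, 1, …:
  i=0: 476   i=1: 1014   i=2: 963   i=3: 1137
Match at i=3, j=6: x = 3·37 + 6 = 117.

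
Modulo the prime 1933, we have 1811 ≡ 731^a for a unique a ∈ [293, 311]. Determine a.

Compute 731^293 mod 1933 = 1270, then multiply by 731 repeatedly:
  731^293=1270  731^294=530  731^295=830  731^296=1701  731^297=512
  731^298=1203  731^299=1811
Found 1811 at exponent 299.

299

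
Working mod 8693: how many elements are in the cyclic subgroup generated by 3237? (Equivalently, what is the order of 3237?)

8692

The order of 3237 must divide p − 1 = 8692 = 2^2 · 41 · 53.
Divisors: 1, 2, 4, 41, 53, 82, 106, 164, 212, 2173, 4346, 8692.
Check each in increasing order: 3237^1 ≡ 3237;  3237^2 ≡ 3104;  3237^4 ≡ 2972;  3237^41 ≡ 3817;  3237^53 ≡ 6124;  3237^82 ≡ 21;  3237^106 ≡ 1774;  3237^164 ≡ 441;  3237^212 ≡ 210;  3237^2173 ≡ 4048;  3237^4346 ≡ 8692;  3237^8692 ≡ 1.
Smallest exponent giving 1 is 8692.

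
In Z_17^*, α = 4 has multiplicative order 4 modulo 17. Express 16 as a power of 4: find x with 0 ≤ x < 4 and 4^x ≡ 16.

Successive powers of 4 modulo 17:
  4^0=1  4^1=4  4^2=16
So 4^2 ≡ 16 (mod 17), giving x = 2.

2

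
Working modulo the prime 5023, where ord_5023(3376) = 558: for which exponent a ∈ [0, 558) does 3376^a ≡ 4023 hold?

Successive powers of 3376 modulo 5023:
  3376^0=1  3376^1=3376  3376^2=189  3376^3=143  3376^4=560  3376^5=1912
  3376^6=357  3376^7=4735  3376^8=2174  3376^9=821  3376^10=4023
So 3376^10 ≡ 4023 (mod 5023), giving a = 10.

10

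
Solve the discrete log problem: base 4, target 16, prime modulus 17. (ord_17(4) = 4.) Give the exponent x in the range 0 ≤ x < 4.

Successive powers of 4 modulo 17:
  4^0=1  4^1=4  4^2=16
So 4^2 ≡ 16 (mod 17), giving x = 2.

2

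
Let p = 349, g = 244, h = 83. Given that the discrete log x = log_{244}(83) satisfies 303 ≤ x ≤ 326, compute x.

Compute 244^303 mod 349 = 53, then multiply by 244 repeatedly:
  244^303=53  244^304=19  244^305=99  244^306=75  244^307=152
  244^308=94  244^309=251  244^310=169  244^311=54  244^312=263
  244^313=305  244^314=83
Found 83 at exponent 314.

314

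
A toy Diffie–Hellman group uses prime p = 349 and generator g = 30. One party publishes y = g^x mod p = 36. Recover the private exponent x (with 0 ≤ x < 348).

42

Baby-step giant-step with m = ceil(sqrt(348)) = 19.
Baby table (30^j mod 349 for j=0..18):
  0:1  1:30  2:202  3:127  4:320  5:177  6:75  7:156
  8:143  9:102  10:268  11:13  12:41  13:183  14:255  15:321
  16:207  17:277  18:283
Giant step factor: 30^(-19) ≡ 199 (mod 349).
Scan 36·199^i mod 349 for i = 0, 1, …:
  i=0: 36   i=1: 184   i=2: 320
Match at i=2, j=4: x = 2·19 + 4 = 42.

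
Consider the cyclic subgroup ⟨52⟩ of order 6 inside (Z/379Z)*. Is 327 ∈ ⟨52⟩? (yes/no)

⟨52⟩ has order 6; its elements mod 379 are {1, 51, 52, 327, 328, 378}.
327 is in this set.

yes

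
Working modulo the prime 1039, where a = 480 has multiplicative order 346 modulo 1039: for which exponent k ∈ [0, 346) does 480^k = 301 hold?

Baby-step giant-step with m = ceil(sqrt(346)) = 19.
Baby table (480^j mod 1039 for j=0..18):
  0:1  1:480  2:781  3:840  4:68  5:431  6:119  7:1014
  8:468  9:216  10:819  11:378  12:654  13:142  14:625  15:768
  16:834  17:305  18:940
Giant step factor: 480^(-19) ≡ 474 (mod 1039).
Scan 301·474^i mod 1039 for i = 0, 1, …:
  i=0: 301   i=1: 331   i=2: 5   i=3: 292
  i=4: 221   i=5: 854   i=6: 625
Match at i=6, j=14: k = 6·19 + 14 = 128.

128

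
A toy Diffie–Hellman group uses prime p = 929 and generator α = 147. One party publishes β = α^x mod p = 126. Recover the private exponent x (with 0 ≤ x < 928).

519

Baby-step giant-step with m = ceil(sqrt(928)) = 31.
Baby table (147^j mod 929 for j=0..30):
  0:1  1:147  2:242  3:272  4:37  5:794  6:593  7:774
  8:440  9:579  10:574  11:768  12:487  13:56  14:800  15:546
  16:368  17:214  18:801  19:693  20:610  21:486  22:838  23:558
  24:274  25:331  26:349  27:208  28:848  29:170  30:836
Giant step factor: 147^(-31) ≡ 278 (mod 929).
Scan 126·278^i mod 929 for i = 0, 1, …:
  i=0: 126   i=1: 655   i=2: 6   i=3: 739
  i=4: 133   i=5: 743   i=6: 316   i=7: 522
  i=8: 192   i=9: 423     …   i=15: 530
  i=16: 558
Match at i=16, j=23: x = 16·31 + 23 = 519.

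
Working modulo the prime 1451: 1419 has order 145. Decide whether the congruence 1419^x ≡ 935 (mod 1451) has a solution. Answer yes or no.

no

935 ∈ ⟨1419⟩ iff 935^145 ≡ 1 (mod 1451), since |⟨1419⟩| = 145.
935^145 mod 1451 = 906.
Since 906 ≠ 1, 935 does not lie in the subgroup.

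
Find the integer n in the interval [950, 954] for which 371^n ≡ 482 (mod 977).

951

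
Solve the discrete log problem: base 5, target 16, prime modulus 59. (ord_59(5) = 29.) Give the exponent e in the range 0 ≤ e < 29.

Successive powers of 5 modulo 59:
  5^0=1  5^1=5  5^2=25  5^3=7  5^4=35  5^5=57
  5^6=49  5^7=9  5^8=45  5^9=48  5^10=4  5^11=20
  5^12=41  5^13=28  5^14=22  5^15=51  5^16=19  5^17=36
  5^18=3  5^19=15  5^20=16
So 5^20 ≡ 16 (mod 59), giving e = 20.

20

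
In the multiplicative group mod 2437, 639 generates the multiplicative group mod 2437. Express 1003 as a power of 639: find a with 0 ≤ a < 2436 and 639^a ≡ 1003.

Baby-step giant-step with m = ceil(sqrt(2436)) = 50.
Baby table (639^j mod 2437 for j=0..49):
  0:1  1:639  2:1342  3:2151  4:21  5:1234  6:1375  7:1305
  8:441  9:1544  10:2068  11:598  12:1950  13:743  14:1999  15:373
  16:1958  17:981  18:550  19:522  20:2126  21:1105  22:1802  23:1214
  24:780  25:1272  26:1287  27:1124  28:1758  29:2342  30:220  31:1671
  32:363  33:442  34:2183  35:973  36:312  37:1971  38:1977  39:937
  40:1678  41:2399  42:88  43:181  44:1120  45:1639  46:1848  47:1364
  48:1587  49:301
Giant step factor: 639^(-50) ≡ 596 (mod 2437).
Scan 1003·596^i mod 2437 for i = 0, 1, …:
  i=0: 1003   i=1: 723   i=2: 1996   i=3: 360
  i=4: 104   i=5: 1059   i=6: 2418   i=7: 861
  i=8: 1386   i=9: 2350     …   i=25: 2018
  i=26: 1287
Match at i=26, j=26: a = 26·50 + 26 = 1326.

1326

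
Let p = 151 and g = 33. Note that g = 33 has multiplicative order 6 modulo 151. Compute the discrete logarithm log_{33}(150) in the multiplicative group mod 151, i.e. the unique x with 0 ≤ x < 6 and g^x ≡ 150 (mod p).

Successive powers of 33 modulo 151:
  33^0=1  33^1=33  33^2=32  33^3=150
So 33^3 ≡ 150 (mod 151), giving x = 3.

3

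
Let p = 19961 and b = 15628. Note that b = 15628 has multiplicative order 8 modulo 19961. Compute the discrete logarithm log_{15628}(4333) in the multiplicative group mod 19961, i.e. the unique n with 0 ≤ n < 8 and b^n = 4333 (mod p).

Successive powers of 15628 modulo 19961:
  15628^0=1  15628^1=15628  15628^2=11549  15628^3=410  15628^4=19960  15628^5=4333
So 15628^5 ≡ 4333 (mod 19961), giving n = 5.

5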